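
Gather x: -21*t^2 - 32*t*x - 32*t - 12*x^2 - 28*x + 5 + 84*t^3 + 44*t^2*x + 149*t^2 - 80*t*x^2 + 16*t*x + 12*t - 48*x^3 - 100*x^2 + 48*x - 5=84*t^3 + 128*t^2 - 20*t - 48*x^3 + x^2*(-80*t - 112) + x*(44*t^2 - 16*t + 20)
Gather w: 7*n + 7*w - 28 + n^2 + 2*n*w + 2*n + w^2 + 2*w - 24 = n^2 + 9*n + w^2 + w*(2*n + 9) - 52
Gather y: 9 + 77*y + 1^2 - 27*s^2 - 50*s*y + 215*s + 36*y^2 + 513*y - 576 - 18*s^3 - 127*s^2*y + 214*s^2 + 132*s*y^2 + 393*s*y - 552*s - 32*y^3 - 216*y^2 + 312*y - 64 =-18*s^3 + 187*s^2 - 337*s - 32*y^3 + y^2*(132*s - 180) + y*(-127*s^2 + 343*s + 902) - 630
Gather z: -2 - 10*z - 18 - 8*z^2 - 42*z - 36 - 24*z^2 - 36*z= -32*z^2 - 88*z - 56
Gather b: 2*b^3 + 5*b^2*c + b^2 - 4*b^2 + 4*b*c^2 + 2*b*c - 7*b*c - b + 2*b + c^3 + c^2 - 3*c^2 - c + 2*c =2*b^3 + b^2*(5*c - 3) + b*(4*c^2 - 5*c + 1) + c^3 - 2*c^2 + c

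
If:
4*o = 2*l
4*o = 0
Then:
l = 0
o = 0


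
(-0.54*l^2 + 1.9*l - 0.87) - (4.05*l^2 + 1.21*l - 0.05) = -4.59*l^2 + 0.69*l - 0.82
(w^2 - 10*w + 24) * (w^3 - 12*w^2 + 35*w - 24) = w^5 - 22*w^4 + 179*w^3 - 662*w^2 + 1080*w - 576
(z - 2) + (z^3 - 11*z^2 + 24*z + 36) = z^3 - 11*z^2 + 25*z + 34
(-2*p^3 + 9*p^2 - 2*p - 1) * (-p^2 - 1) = 2*p^5 - 9*p^4 + 4*p^3 - 8*p^2 + 2*p + 1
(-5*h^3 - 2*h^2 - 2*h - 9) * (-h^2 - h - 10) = 5*h^5 + 7*h^4 + 54*h^3 + 31*h^2 + 29*h + 90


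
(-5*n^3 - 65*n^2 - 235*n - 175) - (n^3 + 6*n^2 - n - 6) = -6*n^3 - 71*n^2 - 234*n - 169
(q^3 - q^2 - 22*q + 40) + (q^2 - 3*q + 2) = q^3 - 25*q + 42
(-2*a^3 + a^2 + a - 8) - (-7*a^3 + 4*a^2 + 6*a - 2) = 5*a^3 - 3*a^2 - 5*a - 6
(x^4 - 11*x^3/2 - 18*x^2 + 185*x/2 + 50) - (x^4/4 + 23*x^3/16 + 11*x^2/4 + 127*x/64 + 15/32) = 3*x^4/4 - 111*x^3/16 - 83*x^2/4 + 5793*x/64 + 1585/32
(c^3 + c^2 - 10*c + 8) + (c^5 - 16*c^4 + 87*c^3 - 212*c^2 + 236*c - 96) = c^5 - 16*c^4 + 88*c^3 - 211*c^2 + 226*c - 88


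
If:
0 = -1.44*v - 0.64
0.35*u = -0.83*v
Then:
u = 1.05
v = -0.44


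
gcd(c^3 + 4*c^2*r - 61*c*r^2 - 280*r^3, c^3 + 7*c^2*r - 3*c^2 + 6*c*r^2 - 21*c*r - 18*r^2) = 1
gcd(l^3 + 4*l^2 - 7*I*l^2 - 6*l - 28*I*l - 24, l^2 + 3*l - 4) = l + 4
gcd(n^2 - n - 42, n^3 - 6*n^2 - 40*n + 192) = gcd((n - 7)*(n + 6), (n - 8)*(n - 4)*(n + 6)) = n + 6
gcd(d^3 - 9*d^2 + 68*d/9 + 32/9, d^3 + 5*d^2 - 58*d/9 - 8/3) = d^2 - d - 4/9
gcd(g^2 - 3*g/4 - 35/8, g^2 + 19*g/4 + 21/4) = g + 7/4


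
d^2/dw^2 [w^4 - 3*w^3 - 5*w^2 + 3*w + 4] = 12*w^2 - 18*w - 10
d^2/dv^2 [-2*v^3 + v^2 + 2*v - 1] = 2 - 12*v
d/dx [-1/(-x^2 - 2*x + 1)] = 2*(-x - 1)/(x^2 + 2*x - 1)^2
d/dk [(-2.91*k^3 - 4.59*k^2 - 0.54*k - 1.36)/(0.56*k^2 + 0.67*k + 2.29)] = (-1.6296*k^4 - 3.8994*k^3 - 22.7646*k^2 - 19.499*k - 0.3254)/(0.3136*k^4 + 0.7504*k^3 + 3.0137*k^2 + 3.0686*k + 5.2441)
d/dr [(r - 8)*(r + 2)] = 2*r - 6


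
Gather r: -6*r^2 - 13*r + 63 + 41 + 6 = -6*r^2 - 13*r + 110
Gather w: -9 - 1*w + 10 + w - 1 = 0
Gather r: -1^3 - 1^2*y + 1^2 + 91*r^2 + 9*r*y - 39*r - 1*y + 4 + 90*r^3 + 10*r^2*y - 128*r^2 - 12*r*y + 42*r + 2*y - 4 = 90*r^3 + r^2*(10*y - 37) + r*(3 - 3*y)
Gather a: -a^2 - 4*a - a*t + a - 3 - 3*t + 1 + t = -a^2 + a*(-t - 3) - 2*t - 2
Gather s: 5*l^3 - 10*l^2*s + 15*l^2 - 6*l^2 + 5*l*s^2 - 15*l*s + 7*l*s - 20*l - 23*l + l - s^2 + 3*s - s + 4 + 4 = 5*l^3 + 9*l^2 - 42*l + s^2*(5*l - 1) + s*(-10*l^2 - 8*l + 2) + 8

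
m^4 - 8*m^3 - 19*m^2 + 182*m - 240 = (m - 8)*(m - 3)*(m - 2)*(m + 5)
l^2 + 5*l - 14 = (l - 2)*(l + 7)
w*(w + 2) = w^2 + 2*w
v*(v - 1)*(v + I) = v^3 - v^2 + I*v^2 - I*v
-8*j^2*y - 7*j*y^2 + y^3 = y*(-8*j + y)*(j + y)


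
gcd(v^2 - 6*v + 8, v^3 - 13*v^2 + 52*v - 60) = v - 2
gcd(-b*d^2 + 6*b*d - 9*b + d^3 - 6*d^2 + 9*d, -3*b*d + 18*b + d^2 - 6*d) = 1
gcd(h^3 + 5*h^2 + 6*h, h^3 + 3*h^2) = h^2 + 3*h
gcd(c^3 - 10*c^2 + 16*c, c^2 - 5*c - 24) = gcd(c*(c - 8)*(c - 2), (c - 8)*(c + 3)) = c - 8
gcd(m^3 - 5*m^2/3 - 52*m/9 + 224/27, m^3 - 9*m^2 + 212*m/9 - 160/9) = m^2 - 4*m + 32/9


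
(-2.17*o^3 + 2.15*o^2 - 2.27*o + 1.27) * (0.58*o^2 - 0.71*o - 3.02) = -1.2586*o^5 + 2.7877*o^4 + 3.7103*o^3 - 4.1447*o^2 + 5.9537*o - 3.8354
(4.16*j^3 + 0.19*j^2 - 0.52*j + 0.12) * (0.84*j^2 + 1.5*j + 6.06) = 3.4944*j^5 + 6.3996*j^4 + 25.0578*j^3 + 0.4722*j^2 - 2.9712*j + 0.7272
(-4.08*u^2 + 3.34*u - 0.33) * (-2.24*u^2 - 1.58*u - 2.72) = 9.1392*u^4 - 1.0352*u^3 + 6.5596*u^2 - 8.5634*u + 0.8976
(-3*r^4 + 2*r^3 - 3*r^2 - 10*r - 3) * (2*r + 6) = -6*r^5 - 14*r^4 + 6*r^3 - 38*r^2 - 66*r - 18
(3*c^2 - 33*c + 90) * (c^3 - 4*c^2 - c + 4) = 3*c^5 - 45*c^4 + 219*c^3 - 315*c^2 - 222*c + 360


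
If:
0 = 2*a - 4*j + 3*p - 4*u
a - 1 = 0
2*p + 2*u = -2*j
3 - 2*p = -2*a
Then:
No Solution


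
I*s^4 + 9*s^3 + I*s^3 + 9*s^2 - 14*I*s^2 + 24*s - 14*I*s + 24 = (s - 6*I)*(s - 4*I)*(s + I)*(I*s + I)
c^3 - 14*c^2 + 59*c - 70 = (c - 7)*(c - 5)*(c - 2)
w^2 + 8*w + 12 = (w + 2)*(w + 6)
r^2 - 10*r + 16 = (r - 8)*(r - 2)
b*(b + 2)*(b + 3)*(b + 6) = b^4 + 11*b^3 + 36*b^2 + 36*b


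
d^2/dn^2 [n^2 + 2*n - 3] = 2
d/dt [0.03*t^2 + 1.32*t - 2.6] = 0.06*t + 1.32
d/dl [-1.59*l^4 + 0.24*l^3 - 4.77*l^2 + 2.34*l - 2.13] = -6.36*l^3 + 0.72*l^2 - 9.54*l + 2.34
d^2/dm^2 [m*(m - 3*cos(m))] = 3*m*cos(m) + 6*sin(m) + 2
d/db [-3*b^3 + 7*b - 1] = 7 - 9*b^2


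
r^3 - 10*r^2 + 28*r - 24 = (r - 6)*(r - 2)^2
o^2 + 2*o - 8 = (o - 2)*(o + 4)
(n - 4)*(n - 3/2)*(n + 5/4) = n^3 - 17*n^2/4 - 7*n/8 + 15/2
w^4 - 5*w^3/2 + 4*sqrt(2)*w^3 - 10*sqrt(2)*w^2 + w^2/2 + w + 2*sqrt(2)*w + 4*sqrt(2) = (w - 2)*(w - 1)*(w + 1/2)*(w + 4*sqrt(2))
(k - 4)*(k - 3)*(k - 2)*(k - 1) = k^4 - 10*k^3 + 35*k^2 - 50*k + 24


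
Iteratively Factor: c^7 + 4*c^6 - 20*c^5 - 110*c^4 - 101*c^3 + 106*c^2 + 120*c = (c + 1)*(c^6 + 3*c^5 - 23*c^4 - 87*c^3 - 14*c^2 + 120*c) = (c - 1)*(c + 1)*(c^5 + 4*c^4 - 19*c^3 - 106*c^2 - 120*c) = c*(c - 1)*(c + 1)*(c^4 + 4*c^3 - 19*c^2 - 106*c - 120) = c*(c - 1)*(c + 1)*(c + 4)*(c^3 - 19*c - 30) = c*(c - 1)*(c + 1)*(c + 2)*(c + 4)*(c^2 - 2*c - 15) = c*(c - 5)*(c - 1)*(c + 1)*(c + 2)*(c + 4)*(c + 3)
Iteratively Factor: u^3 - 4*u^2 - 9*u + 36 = (u - 4)*(u^2 - 9) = (u - 4)*(u - 3)*(u + 3)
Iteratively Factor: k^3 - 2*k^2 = (k)*(k^2 - 2*k) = k*(k - 2)*(k)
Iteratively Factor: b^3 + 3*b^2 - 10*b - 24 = (b + 4)*(b^2 - b - 6) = (b + 2)*(b + 4)*(b - 3)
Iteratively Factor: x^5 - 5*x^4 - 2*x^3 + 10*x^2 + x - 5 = (x + 1)*(x^4 - 6*x^3 + 4*x^2 + 6*x - 5) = (x - 5)*(x + 1)*(x^3 - x^2 - x + 1) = (x - 5)*(x - 1)*(x + 1)*(x^2 - 1) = (x - 5)*(x - 1)*(x + 1)^2*(x - 1)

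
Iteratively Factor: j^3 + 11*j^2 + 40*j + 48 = (j + 4)*(j^2 + 7*j + 12) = (j + 4)^2*(j + 3)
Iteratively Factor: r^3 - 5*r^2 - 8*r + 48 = (r - 4)*(r^2 - r - 12) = (r - 4)^2*(r + 3)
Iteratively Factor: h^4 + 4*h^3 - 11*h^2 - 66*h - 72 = (h - 4)*(h^3 + 8*h^2 + 21*h + 18) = (h - 4)*(h + 3)*(h^2 + 5*h + 6) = (h - 4)*(h + 3)^2*(h + 2)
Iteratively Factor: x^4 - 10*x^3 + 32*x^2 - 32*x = (x - 4)*(x^3 - 6*x^2 + 8*x) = (x - 4)^2*(x^2 - 2*x) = x*(x - 4)^2*(x - 2)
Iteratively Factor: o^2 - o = (o)*(o - 1)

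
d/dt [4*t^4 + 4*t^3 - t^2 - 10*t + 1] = 16*t^3 + 12*t^2 - 2*t - 10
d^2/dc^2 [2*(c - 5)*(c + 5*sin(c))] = 2*(25 - 5*c)*sin(c) + 20*cos(c) + 4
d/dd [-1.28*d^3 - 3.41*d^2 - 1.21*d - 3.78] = -3.84*d^2 - 6.82*d - 1.21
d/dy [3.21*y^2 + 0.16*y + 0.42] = 6.42*y + 0.16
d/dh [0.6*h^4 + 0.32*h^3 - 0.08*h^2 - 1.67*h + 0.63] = 2.4*h^3 + 0.96*h^2 - 0.16*h - 1.67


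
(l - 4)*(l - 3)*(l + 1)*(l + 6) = l^4 - 31*l^2 + 42*l + 72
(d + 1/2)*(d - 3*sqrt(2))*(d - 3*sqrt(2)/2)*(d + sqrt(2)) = d^4 - 7*sqrt(2)*d^3/2 + d^3/2 - 7*sqrt(2)*d^2/4 + 9*sqrt(2)*d + 9*sqrt(2)/2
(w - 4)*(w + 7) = w^2 + 3*w - 28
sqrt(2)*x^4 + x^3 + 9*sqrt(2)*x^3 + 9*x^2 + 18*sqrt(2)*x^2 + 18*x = x*(x + 3)*(x + 6)*(sqrt(2)*x + 1)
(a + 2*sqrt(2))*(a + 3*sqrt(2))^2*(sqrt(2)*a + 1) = sqrt(2)*a^4 + 17*a^3 + 50*sqrt(2)*a^2 + 114*a + 36*sqrt(2)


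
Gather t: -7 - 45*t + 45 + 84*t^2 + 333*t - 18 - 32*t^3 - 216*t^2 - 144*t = -32*t^3 - 132*t^2 + 144*t + 20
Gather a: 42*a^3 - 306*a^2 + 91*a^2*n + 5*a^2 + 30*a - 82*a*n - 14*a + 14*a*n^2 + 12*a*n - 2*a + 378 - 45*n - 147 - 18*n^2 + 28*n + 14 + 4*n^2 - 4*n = 42*a^3 + a^2*(91*n - 301) + a*(14*n^2 - 70*n + 14) - 14*n^2 - 21*n + 245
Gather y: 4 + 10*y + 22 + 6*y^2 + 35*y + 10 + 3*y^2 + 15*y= 9*y^2 + 60*y + 36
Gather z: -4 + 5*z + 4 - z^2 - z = -z^2 + 4*z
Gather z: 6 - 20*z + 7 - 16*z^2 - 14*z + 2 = -16*z^2 - 34*z + 15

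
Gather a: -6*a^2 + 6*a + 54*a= -6*a^2 + 60*a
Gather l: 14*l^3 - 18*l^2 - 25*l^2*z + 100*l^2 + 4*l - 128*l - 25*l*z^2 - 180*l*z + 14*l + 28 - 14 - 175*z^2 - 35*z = 14*l^3 + l^2*(82 - 25*z) + l*(-25*z^2 - 180*z - 110) - 175*z^2 - 35*z + 14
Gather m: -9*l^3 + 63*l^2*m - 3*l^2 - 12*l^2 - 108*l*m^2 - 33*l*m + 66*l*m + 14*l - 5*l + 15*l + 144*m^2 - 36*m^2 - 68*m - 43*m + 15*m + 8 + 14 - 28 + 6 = -9*l^3 - 15*l^2 + 24*l + m^2*(108 - 108*l) + m*(63*l^2 + 33*l - 96)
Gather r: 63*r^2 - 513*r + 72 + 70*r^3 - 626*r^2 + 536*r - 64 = 70*r^3 - 563*r^2 + 23*r + 8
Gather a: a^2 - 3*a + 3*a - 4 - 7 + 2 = a^2 - 9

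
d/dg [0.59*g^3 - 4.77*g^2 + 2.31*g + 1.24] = 1.77*g^2 - 9.54*g + 2.31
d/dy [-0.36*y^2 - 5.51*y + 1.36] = -0.72*y - 5.51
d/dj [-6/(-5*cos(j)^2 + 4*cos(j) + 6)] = 12*(5*cos(j) - 2)*sin(j)/(-5*cos(j)^2 + 4*cos(j) + 6)^2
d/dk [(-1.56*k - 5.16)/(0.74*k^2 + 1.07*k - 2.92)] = (1.1544*k^2 + 7.6368*k + 10.0764)/(0.5476*k^4 + 1.5836*k^3 - 3.1767*k^2 - 6.2488*k + 8.5264)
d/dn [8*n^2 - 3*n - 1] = 16*n - 3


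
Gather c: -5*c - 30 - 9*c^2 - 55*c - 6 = -9*c^2 - 60*c - 36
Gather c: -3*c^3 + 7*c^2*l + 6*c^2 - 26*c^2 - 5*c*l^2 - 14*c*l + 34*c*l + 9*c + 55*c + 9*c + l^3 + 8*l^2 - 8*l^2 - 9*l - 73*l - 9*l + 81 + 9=-3*c^3 + c^2*(7*l - 20) + c*(-5*l^2 + 20*l + 73) + l^3 - 91*l + 90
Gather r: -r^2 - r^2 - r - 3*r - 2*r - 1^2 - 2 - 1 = -2*r^2 - 6*r - 4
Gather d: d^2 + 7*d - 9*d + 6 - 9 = d^2 - 2*d - 3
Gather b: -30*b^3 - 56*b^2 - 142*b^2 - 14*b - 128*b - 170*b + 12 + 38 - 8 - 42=-30*b^3 - 198*b^2 - 312*b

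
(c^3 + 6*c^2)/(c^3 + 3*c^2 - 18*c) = c/(c - 3)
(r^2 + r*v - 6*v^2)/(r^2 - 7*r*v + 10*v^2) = (r + 3*v)/(r - 5*v)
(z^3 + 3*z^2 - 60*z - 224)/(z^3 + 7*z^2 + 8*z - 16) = (z^2 - z - 56)/(z^2 + 3*z - 4)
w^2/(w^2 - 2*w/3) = 3*w/(3*w - 2)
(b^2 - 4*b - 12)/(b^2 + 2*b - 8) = (b^2 - 4*b - 12)/(b^2 + 2*b - 8)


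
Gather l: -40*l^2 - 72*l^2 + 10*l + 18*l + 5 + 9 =-112*l^2 + 28*l + 14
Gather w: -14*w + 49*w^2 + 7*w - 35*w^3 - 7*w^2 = -35*w^3 + 42*w^2 - 7*w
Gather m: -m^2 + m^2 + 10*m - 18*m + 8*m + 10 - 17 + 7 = 0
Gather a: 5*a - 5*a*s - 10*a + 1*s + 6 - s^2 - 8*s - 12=a*(-5*s - 5) - s^2 - 7*s - 6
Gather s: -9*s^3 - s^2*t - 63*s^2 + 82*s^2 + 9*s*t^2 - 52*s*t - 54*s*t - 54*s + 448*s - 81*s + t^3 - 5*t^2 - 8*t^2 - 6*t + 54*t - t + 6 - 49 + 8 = -9*s^3 + s^2*(19 - t) + s*(9*t^2 - 106*t + 313) + t^3 - 13*t^2 + 47*t - 35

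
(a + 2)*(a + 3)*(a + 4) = a^3 + 9*a^2 + 26*a + 24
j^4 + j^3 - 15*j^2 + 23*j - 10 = (j - 2)*(j - 1)^2*(j + 5)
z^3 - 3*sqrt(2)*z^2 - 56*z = z*(z - 7*sqrt(2))*(z + 4*sqrt(2))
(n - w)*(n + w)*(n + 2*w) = n^3 + 2*n^2*w - n*w^2 - 2*w^3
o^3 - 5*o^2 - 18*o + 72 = (o - 6)*(o - 3)*(o + 4)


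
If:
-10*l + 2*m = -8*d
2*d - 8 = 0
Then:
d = 4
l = m/5 + 16/5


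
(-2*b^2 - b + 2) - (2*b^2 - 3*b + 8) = -4*b^2 + 2*b - 6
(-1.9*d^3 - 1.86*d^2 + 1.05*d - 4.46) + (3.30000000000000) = -1.9*d^3 - 1.86*d^2 + 1.05*d - 1.16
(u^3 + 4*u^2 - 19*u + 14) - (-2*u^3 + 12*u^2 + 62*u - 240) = 3*u^3 - 8*u^2 - 81*u + 254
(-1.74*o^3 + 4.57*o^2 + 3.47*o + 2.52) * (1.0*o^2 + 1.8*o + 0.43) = -1.74*o^5 + 1.438*o^4 + 10.9478*o^3 + 10.7311*o^2 + 6.0281*o + 1.0836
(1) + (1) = 2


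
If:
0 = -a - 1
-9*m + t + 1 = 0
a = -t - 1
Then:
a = -1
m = 1/9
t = 0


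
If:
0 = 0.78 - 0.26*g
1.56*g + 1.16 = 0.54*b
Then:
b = 10.81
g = 3.00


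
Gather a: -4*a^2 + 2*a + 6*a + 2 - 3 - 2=-4*a^2 + 8*a - 3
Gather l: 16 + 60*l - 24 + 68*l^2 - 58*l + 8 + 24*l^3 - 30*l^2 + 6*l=24*l^3 + 38*l^2 + 8*l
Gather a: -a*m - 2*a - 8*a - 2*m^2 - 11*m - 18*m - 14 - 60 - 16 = a*(-m - 10) - 2*m^2 - 29*m - 90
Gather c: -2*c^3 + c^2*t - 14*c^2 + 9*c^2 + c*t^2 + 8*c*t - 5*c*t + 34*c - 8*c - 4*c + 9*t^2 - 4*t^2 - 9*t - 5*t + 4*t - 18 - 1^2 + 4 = -2*c^3 + c^2*(t - 5) + c*(t^2 + 3*t + 22) + 5*t^2 - 10*t - 15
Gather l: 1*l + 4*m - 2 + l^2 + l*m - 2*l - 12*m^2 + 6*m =l^2 + l*(m - 1) - 12*m^2 + 10*m - 2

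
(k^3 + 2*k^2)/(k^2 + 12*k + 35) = k^2*(k + 2)/(k^2 + 12*k + 35)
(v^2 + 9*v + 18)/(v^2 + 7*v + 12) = (v + 6)/(v + 4)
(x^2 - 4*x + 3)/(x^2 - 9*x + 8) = (x - 3)/(x - 8)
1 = 1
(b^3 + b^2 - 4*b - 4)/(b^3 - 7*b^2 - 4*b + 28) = (b + 1)/(b - 7)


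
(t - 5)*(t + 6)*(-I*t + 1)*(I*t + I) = t^4 + 2*t^3 + I*t^3 - 29*t^2 + 2*I*t^2 - 30*t - 29*I*t - 30*I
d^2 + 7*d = d*(d + 7)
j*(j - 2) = j^2 - 2*j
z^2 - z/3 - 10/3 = (z - 2)*(z + 5/3)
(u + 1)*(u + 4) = u^2 + 5*u + 4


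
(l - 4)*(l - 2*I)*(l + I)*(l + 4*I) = l^4 - 4*l^3 + 3*I*l^3 + 6*l^2 - 12*I*l^2 - 24*l + 8*I*l - 32*I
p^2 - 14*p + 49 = (p - 7)^2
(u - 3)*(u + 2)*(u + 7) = u^3 + 6*u^2 - 13*u - 42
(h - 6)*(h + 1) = h^2 - 5*h - 6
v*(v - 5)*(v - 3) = v^3 - 8*v^2 + 15*v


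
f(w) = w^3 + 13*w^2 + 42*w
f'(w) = 3*w^2 + 26*w + 42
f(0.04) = 1.70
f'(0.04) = 43.04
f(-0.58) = -20.18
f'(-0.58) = 27.93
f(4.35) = 511.01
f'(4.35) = 211.87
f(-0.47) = -16.97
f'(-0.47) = 30.44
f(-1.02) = -30.38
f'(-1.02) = 18.60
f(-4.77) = -13.08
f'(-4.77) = -13.76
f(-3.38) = -32.06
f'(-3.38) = -11.61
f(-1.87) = -39.62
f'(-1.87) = 3.87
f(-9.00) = -54.00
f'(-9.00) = 51.00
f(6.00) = 936.00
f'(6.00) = 306.00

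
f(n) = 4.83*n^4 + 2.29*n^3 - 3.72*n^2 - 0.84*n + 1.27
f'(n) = 19.32*n^3 + 6.87*n^2 - 7.44*n - 0.84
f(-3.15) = 370.97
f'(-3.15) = -513.10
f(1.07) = 5.25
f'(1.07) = 22.73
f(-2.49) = 130.61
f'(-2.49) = -237.99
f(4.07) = 1415.95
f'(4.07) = 1385.22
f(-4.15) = 1209.66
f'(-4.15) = -1232.51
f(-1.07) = 1.44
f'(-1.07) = -8.68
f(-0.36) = 1.06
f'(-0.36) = 1.83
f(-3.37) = 497.18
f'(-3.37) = -637.17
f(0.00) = 1.27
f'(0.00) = -0.84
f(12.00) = 103567.51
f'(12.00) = 34284.12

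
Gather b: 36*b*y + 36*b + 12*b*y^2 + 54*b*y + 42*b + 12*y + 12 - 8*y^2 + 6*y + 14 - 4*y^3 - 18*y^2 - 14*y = b*(12*y^2 + 90*y + 78) - 4*y^3 - 26*y^2 + 4*y + 26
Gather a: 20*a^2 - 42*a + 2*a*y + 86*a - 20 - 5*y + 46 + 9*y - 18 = 20*a^2 + a*(2*y + 44) + 4*y + 8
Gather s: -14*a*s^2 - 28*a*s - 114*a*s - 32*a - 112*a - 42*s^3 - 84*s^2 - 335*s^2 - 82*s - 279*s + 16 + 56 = -144*a - 42*s^3 + s^2*(-14*a - 419) + s*(-142*a - 361) + 72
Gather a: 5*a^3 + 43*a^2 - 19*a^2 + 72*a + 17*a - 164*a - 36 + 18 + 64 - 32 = 5*a^3 + 24*a^2 - 75*a + 14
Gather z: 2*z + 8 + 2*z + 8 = 4*z + 16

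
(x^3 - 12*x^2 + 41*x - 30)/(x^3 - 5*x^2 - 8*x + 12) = (x - 5)/(x + 2)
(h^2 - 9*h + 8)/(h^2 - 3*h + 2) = (h - 8)/(h - 2)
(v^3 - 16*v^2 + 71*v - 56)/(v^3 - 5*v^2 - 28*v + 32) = (v - 7)/(v + 4)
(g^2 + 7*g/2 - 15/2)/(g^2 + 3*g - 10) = (g - 3/2)/(g - 2)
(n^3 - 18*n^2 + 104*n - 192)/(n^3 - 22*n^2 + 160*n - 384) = (n - 4)/(n - 8)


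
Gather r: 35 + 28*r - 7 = 28*r + 28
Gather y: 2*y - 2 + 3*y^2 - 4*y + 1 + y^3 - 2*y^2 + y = y^3 + y^2 - y - 1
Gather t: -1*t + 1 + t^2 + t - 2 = t^2 - 1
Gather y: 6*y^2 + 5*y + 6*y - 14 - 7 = 6*y^2 + 11*y - 21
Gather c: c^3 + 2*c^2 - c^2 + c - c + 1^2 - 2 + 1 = c^3 + c^2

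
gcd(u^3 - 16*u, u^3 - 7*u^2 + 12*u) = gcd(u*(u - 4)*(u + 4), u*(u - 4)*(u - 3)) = u^2 - 4*u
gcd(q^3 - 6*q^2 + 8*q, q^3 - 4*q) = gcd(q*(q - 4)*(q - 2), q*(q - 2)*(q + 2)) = q^2 - 2*q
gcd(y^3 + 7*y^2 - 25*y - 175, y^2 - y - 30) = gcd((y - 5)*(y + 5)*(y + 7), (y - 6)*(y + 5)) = y + 5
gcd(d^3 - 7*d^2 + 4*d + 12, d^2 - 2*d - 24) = d - 6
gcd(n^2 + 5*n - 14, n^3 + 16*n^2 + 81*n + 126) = n + 7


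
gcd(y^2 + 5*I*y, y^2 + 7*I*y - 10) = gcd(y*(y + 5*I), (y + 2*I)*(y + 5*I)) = y + 5*I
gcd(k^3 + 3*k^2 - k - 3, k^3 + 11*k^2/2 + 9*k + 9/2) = k^2 + 4*k + 3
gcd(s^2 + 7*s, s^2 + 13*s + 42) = s + 7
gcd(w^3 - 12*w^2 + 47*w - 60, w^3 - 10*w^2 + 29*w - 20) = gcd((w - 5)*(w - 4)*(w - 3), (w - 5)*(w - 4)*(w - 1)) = w^2 - 9*w + 20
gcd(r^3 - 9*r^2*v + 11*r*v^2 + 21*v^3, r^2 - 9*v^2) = r - 3*v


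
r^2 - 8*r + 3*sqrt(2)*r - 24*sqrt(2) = (r - 8)*(r + 3*sqrt(2))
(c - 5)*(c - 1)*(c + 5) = c^3 - c^2 - 25*c + 25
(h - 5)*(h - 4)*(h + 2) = h^3 - 7*h^2 + 2*h + 40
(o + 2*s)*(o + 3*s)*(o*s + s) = o^3*s + 5*o^2*s^2 + o^2*s + 6*o*s^3 + 5*o*s^2 + 6*s^3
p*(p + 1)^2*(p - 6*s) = p^4 - 6*p^3*s + 2*p^3 - 12*p^2*s + p^2 - 6*p*s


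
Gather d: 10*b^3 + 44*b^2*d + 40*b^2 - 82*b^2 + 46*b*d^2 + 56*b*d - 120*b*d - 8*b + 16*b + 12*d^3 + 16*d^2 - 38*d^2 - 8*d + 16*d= 10*b^3 - 42*b^2 + 8*b + 12*d^3 + d^2*(46*b - 22) + d*(44*b^2 - 64*b + 8)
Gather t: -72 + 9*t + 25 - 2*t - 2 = 7*t - 49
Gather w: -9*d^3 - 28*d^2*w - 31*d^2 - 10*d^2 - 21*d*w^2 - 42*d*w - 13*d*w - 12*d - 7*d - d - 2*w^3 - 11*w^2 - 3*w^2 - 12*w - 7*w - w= -9*d^3 - 41*d^2 - 20*d - 2*w^3 + w^2*(-21*d - 14) + w*(-28*d^2 - 55*d - 20)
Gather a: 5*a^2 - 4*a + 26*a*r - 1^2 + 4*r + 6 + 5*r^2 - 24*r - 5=5*a^2 + a*(26*r - 4) + 5*r^2 - 20*r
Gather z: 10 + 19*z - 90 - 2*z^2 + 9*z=-2*z^2 + 28*z - 80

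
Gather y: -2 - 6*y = -6*y - 2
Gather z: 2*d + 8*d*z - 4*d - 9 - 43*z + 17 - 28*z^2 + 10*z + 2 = -2*d - 28*z^2 + z*(8*d - 33) + 10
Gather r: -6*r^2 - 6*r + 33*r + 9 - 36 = -6*r^2 + 27*r - 27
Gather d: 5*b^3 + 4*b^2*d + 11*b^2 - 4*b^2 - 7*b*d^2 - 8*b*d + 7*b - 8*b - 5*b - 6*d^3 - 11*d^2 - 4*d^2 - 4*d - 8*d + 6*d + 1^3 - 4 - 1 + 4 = 5*b^3 + 7*b^2 - 6*b - 6*d^3 + d^2*(-7*b - 15) + d*(4*b^2 - 8*b - 6)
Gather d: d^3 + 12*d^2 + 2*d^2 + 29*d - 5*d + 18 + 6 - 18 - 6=d^3 + 14*d^2 + 24*d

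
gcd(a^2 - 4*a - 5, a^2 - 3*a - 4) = a + 1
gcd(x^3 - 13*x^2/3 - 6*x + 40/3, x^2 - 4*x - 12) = x + 2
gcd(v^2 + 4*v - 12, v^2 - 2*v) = v - 2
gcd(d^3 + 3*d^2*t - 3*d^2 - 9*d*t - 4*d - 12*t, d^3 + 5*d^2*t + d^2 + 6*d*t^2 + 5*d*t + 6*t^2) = d^2 + 3*d*t + d + 3*t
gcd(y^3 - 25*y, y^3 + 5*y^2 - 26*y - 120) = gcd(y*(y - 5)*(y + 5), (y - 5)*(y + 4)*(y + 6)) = y - 5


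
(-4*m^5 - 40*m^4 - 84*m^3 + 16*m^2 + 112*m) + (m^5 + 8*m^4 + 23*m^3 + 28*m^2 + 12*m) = -3*m^5 - 32*m^4 - 61*m^3 + 44*m^2 + 124*m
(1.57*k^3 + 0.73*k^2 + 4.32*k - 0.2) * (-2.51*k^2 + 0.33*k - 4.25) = -3.9407*k^5 - 1.3142*k^4 - 17.2748*k^3 - 1.1749*k^2 - 18.426*k + 0.85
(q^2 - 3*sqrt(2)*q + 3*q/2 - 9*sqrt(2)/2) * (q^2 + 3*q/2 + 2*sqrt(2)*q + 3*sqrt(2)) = q^4 - sqrt(2)*q^3 + 3*q^3 - 39*q^2/4 - 3*sqrt(2)*q^2 - 36*q - 9*sqrt(2)*q/4 - 27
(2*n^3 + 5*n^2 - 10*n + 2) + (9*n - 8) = 2*n^3 + 5*n^2 - n - 6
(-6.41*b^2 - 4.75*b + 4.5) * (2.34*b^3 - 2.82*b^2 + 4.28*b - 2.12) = -14.9994*b^5 + 6.9612*b^4 - 3.50980000000001*b^3 - 19.4308*b^2 + 29.33*b - 9.54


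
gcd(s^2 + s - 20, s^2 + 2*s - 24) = s - 4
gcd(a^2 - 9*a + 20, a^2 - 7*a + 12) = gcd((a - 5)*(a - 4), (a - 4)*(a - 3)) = a - 4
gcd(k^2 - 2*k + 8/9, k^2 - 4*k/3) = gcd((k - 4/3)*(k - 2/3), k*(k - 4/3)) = k - 4/3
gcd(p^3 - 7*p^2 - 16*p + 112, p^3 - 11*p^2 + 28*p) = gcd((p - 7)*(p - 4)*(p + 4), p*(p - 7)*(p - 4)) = p^2 - 11*p + 28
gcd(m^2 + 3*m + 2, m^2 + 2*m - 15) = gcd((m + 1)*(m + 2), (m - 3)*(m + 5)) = 1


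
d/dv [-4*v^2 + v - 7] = 1 - 8*v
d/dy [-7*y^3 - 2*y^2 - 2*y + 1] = -21*y^2 - 4*y - 2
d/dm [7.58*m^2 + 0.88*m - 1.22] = 15.16*m + 0.88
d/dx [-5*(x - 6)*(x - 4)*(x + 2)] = -15*x^2 + 80*x - 20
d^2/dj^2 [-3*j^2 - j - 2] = -6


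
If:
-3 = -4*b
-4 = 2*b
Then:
No Solution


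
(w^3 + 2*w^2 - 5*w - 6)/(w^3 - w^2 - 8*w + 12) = (w + 1)/(w - 2)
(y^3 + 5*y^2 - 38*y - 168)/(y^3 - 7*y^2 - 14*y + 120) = (y + 7)/(y - 5)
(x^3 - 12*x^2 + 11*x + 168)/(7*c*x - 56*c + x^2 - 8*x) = (x^2 - 4*x - 21)/(7*c + x)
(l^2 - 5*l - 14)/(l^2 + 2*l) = (l - 7)/l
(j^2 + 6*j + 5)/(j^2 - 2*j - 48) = (j^2 + 6*j + 5)/(j^2 - 2*j - 48)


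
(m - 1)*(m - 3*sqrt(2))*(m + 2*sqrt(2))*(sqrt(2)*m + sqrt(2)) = sqrt(2)*m^4 - 2*m^3 - 13*sqrt(2)*m^2 + 2*m + 12*sqrt(2)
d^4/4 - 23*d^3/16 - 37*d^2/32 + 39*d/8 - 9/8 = (d/4 + 1/2)*(d - 6)*(d - 3/2)*(d - 1/4)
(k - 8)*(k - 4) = k^2 - 12*k + 32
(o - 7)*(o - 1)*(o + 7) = o^3 - o^2 - 49*o + 49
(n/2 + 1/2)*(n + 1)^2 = n^3/2 + 3*n^2/2 + 3*n/2 + 1/2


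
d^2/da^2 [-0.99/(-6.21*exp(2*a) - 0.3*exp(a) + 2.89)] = (0.99*(12.42*exp(a) + 0.3)*(24.84*exp(a) + 0.6)*exp(a) - (24.5916*exp(a) + 0.297)*(6.21*exp(2*a) + 0.3*exp(a) - 2.89))*exp(a)/(6.21*exp(2*a) + 0.3*exp(a) - 2.89)^3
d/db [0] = 0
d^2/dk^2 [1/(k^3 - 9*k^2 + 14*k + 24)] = 2*(3*(3 - k)*(k^3 - 9*k^2 + 14*k + 24) + (3*k^2 - 18*k + 14)^2)/(k^3 - 9*k^2 + 14*k + 24)^3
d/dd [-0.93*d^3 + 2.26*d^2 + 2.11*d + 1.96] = -2.79*d^2 + 4.52*d + 2.11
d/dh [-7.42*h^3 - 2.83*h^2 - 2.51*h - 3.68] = -22.26*h^2 - 5.66*h - 2.51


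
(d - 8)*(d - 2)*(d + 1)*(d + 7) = d^4 - 2*d^3 - 57*d^2 + 58*d + 112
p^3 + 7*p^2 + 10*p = p*(p + 2)*(p + 5)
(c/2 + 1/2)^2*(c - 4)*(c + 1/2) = c^4/4 - 3*c^3/8 - 2*c^2 - 15*c/8 - 1/2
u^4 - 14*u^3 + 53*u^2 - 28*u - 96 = (u - 8)*(u - 4)*(u - 3)*(u + 1)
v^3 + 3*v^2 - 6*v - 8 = (v - 2)*(v + 1)*(v + 4)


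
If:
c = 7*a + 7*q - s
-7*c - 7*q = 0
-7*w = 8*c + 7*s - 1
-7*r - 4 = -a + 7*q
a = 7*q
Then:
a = 7/391 - 49*w/391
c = 7*w/391 - 1/391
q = 1/391 - 7*w/391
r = -4/7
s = 57/391 - 399*w/391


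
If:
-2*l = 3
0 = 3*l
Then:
No Solution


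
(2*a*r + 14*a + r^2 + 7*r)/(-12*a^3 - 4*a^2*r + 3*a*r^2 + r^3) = (r + 7)/(-6*a^2 + a*r + r^2)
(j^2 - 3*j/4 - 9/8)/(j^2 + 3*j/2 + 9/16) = 2*(2*j - 3)/(4*j + 3)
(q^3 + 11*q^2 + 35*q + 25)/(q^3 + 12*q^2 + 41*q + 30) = (q + 5)/(q + 6)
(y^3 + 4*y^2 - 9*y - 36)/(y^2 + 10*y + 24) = (y^2 - 9)/(y + 6)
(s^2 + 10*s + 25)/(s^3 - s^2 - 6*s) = (s^2 + 10*s + 25)/(s*(s^2 - s - 6))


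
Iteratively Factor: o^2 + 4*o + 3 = (o + 1)*(o + 3)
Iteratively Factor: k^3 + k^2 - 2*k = (k)*(k^2 + k - 2) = k*(k - 1)*(k + 2)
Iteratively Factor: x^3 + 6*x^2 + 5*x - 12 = (x - 1)*(x^2 + 7*x + 12) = (x - 1)*(x + 4)*(x + 3)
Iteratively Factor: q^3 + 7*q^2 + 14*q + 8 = (q + 1)*(q^2 + 6*q + 8) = (q + 1)*(q + 4)*(q + 2)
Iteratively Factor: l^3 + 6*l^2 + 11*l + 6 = (l + 1)*(l^2 + 5*l + 6) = (l + 1)*(l + 3)*(l + 2)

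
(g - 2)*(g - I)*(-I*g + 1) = -I*g^3 + 2*I*g^2 - I*g + 2*I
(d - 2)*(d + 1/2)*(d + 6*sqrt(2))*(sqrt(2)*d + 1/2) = sqrt(2)*d^4 - 3*sqrt(2)*d^3/2 + 25*d^3/2 - 75*d^2/4 + 2*sqrt(2)*d^2 - 25*d/2 - 9*sqrt(2)*d/2 - 3*sqrt(2)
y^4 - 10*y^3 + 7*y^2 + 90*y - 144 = (y - 8)*(y - 3)*(y - 2)*(y + 3)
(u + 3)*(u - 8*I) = u^2 + 3*u - 8*I*u - 24*I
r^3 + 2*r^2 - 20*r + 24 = (r - 2)^2*(r + 6)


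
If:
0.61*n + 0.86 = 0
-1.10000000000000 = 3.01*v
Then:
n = -1.41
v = -0.37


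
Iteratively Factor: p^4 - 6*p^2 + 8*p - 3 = (p - 1)*(p^3 + p^2 - 5*p + 3) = (p - 1)^2*(p^2 + 2*p - 3) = (p - 1)^2*(p + 3)*(p - 1)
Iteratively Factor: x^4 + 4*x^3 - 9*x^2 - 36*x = (x)*(x^3 + 4*x^2 - 9*x - 36) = x*(x + 4)*(x^2 - 9) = x*(x + 3)*(x + 4)*(x - 3)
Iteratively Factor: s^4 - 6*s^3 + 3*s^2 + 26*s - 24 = (s - 4)*(s^3 - 2*s^2 - 5*s + 6) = (s - 4)*(s - 1)*(s^2 - s - 6) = (s - 4)*(s - 3)*(s - 1)*(s + 2)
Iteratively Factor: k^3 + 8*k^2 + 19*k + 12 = (k + 3)*(k^2 + 5*k + 4) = (k + 1)*(k + 3)*(k + 4)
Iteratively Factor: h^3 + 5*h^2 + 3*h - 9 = (h + 3)*(h^2 + 2*h - 3) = (h - 1)*(h + 3)*(h + 3)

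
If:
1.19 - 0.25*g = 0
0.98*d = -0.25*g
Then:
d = -1.21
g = 4.76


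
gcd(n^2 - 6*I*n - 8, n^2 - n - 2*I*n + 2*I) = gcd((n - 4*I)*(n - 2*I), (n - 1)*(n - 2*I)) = n - 2*I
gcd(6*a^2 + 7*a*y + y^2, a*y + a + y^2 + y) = a + y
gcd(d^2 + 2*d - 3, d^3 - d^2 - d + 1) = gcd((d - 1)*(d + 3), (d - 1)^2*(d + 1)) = d - 1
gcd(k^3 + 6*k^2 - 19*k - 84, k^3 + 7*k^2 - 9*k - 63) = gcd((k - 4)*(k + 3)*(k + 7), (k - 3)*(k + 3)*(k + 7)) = k^2 + 10*k + 21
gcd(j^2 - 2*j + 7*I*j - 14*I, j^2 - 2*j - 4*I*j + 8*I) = j - 2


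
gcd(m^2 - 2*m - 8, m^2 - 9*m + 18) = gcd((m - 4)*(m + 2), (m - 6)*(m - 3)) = 1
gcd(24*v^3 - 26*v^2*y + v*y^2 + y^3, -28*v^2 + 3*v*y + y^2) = -4*v + y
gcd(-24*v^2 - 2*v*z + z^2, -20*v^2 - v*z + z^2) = 4*v + z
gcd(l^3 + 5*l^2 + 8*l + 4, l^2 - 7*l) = 1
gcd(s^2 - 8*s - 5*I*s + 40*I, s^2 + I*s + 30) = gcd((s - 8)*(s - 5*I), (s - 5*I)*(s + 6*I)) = s - 5*I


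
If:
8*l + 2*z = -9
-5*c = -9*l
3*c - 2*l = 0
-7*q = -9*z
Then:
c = 0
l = 0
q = -81/14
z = -9/2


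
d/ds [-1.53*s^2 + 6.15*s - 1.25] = 6.15 - 3.06*s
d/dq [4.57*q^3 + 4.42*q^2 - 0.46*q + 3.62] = 13.71*q^2 + 8.84*q - 0.46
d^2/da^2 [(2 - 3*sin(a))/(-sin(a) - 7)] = 23*(sin(a)^2 - 7*sin(a) - 2)/(sin(a) + 7)^3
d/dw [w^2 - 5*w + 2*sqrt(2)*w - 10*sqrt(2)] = 2*w - 5 + 2*sqrt(2)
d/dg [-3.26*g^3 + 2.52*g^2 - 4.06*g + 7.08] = -9.78*g^2 + 5.04*g - 4.06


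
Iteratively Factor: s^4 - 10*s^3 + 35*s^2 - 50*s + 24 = (s - 1)*(s^3 - 9*s^2 + 26*s - 24) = (s - 4)*(s - 1)*(s^2 - 5*s + 6) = (s - 4)*(s - 3)*(s - 1)*(s - 2)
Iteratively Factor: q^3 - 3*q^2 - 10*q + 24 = (q + 3)*(q^2 - 6*q + 8) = (q - 4)*(q + 3)*(q - 2)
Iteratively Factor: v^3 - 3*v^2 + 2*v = (v - 2)*(v^2 - v) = (v - 2)*(v - 1)*(v)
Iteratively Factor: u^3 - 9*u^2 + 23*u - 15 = (u - 1)*(u^2 - 8*u + 15) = (u - 5)*(u - 1)*(u - 3)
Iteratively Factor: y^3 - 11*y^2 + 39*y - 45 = (y - 3)*(y^2 - 8*y + 15) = (y - 5)*(y - 3)*(y - 3)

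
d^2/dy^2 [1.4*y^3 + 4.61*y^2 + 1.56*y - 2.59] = 8.4*y + 9.22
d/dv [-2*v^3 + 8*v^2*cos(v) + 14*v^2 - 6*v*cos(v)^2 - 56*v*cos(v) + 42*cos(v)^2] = -8*v^2*sin(v) - 6*v^2 + 56*v*sin(v) + 6*v*sin(2*v) + 16*v*cos(v) + 28*v - 42*sin(2*v) - 6*cos(v)^2 - 56*cos(v)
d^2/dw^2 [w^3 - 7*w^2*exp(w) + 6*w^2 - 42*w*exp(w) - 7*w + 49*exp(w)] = -7*w^2*exp(w) - 70*w*exp(w) + 6*w - 49*exp(w) + 12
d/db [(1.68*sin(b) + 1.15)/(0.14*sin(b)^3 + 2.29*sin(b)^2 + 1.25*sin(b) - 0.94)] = (-5.6198*sin(b) + 0.1176*sin(3*b) + 2.1651*cos(2*b) - 5.1818)*cos(b)/(0.14*sin(b)^3 + 2.29*sin(b)^2 + 1.25*sin(b) - 0.94)^2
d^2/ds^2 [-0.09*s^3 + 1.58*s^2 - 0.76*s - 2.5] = 3.16 - 0.54*s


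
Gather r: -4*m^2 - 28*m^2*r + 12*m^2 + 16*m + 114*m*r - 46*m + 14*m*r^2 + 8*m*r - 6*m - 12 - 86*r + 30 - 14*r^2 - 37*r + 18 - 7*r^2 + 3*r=8*m^2 - 36*m + r^2*(14*m - 21) + r*(-28*m^2 + 122*m - 120) + 36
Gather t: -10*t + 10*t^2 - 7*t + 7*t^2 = 17*t^2 - 17*t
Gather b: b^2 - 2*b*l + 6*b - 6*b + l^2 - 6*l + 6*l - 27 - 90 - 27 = b^2 - 2*b*l + l^2 - 144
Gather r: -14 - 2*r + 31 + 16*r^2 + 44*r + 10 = 16*r^2 + 42*r + 27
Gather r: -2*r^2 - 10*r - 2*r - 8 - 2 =-2*r^2 - 12*r - 10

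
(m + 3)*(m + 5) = m^2 + 8*m + 15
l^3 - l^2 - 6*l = l*(l - 3)*(l + 2)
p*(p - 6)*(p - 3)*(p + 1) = p^4 - 8*p^3 + 9*p^2 + 18*p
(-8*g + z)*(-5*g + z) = 40*g^2 - 13*g*z + z^2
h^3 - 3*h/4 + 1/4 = (h - 1/2)^2*(h + 1)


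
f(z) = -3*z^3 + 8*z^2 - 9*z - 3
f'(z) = -9*z^2 + 16*z - 9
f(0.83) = -6.67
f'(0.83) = -1.92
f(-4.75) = 541.77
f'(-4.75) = -288.06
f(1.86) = -11.37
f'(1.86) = -10.38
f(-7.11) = 1543.68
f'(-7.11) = -577.73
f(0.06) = -3.51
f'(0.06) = -8.07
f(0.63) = -6.24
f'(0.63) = -2.49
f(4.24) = -126.01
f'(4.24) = -102.96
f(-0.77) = 10.04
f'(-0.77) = -26.66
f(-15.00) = 12057.00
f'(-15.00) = -2274.00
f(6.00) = -417.00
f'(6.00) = -237.00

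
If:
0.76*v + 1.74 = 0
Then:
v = -2.29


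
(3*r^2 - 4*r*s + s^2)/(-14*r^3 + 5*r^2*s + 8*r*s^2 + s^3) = (-3*r + s)/(14*r^2 + 9*r*s + s^2)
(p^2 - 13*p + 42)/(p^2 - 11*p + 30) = (p - 7)/(p - 5)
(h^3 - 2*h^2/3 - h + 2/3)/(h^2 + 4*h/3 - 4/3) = (h^2 - 1)/(h + 2)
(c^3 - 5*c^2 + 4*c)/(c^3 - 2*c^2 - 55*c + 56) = c*(c - 4)/(c^2 - c - 56)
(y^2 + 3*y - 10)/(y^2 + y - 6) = (y + 5)/(y + 3)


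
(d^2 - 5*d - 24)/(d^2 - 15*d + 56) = (d + 3)/(d - 7)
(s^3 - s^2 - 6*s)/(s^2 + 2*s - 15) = s*(s + 2)/(s + 5)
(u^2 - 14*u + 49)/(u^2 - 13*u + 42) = (u - 7)/(u - 6)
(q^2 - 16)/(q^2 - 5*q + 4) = (q + 4)/(q - 1)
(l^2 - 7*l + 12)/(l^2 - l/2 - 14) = 2*(l - 3)/(2*l + 7)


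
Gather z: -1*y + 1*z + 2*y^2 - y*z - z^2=2*y^2 - y - z^2 + z*(1 - y)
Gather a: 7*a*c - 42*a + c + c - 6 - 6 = a*(7*c - 42) + 2*c - 12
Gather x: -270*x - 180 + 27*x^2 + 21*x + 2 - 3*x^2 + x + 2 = 24*x^2 - 248*x - 176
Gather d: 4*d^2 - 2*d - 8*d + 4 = 4*d^2 - 10*d + 4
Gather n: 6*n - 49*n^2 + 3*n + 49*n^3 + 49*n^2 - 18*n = 49*n^3 - 9*n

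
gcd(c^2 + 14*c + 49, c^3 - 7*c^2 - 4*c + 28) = 1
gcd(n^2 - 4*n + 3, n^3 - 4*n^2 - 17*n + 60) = n - 3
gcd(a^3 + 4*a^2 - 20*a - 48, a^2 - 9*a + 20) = a - 4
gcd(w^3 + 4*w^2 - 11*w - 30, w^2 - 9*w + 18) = w - 3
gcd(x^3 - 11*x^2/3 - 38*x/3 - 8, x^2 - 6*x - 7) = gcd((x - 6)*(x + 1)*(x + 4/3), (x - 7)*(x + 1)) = x + 1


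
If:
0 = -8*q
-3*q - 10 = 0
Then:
No Solution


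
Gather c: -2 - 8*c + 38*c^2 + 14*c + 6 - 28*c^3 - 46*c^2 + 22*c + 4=-28*c^3 - 8*c^2 + 28*c + 8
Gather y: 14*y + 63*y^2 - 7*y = 63*y^2 + 7*y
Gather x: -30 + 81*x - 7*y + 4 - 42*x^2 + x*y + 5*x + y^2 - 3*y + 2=-42*x^2 + x*(y + 86) + y^2 - 10*y - 24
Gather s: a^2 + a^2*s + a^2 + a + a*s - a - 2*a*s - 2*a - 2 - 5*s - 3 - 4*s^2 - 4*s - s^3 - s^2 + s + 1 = 2*a^2 - 2*a - s^3 - 5*s^2 + s*(a^2 - a - 8) - 4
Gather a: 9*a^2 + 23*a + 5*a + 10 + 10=9*a^2 + 28*a + 20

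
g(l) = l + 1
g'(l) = 1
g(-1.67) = -0.67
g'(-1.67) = 1.00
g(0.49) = 1.49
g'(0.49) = 1.00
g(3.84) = 4.84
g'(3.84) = 1.00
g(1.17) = 2.17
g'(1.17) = 1.00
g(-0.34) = 0.66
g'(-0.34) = 1.00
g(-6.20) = -5.20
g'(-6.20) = 1.00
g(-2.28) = -1.28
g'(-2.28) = 1.00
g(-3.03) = -2.03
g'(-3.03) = 1.00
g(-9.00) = -8.00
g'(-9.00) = 1.00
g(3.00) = 4.00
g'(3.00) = 1.00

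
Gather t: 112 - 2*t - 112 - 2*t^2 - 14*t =-2*t^2 - 16*t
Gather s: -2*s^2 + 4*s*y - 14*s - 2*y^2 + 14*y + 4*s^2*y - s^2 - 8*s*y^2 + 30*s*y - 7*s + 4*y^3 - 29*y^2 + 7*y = s^2*(4*y - 3) + s*(-8*y^2 + 34*y - 21) + 4*y^3 - 31*y^2 + 21*y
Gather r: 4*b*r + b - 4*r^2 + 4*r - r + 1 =b - 4*r^2 + r*(4*b + 3) + 1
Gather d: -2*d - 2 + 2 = -2*d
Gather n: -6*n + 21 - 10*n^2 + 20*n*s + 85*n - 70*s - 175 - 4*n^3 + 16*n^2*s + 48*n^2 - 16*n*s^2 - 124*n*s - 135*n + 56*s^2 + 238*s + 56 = -4*n^3 + n^2*(16*s + 38) + n*(-16*s^2 - 104*s - 56) + 56*s^2 + 168*s - 98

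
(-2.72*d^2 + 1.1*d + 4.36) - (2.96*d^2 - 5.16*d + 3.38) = -5.68*d^2 + 6.26*d + 0.98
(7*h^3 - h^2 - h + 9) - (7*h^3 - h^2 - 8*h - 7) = 7*h + 16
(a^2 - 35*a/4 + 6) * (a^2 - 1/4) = a^4 - 35*a^3/4 + 23*a^2/4 + 35*a/16 - 3/2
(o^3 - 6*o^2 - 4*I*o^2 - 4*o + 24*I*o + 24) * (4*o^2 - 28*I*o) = 4*o^5 - 24*o^4 - 44*I*o^4 - 128*o^3 + 264*I*o^3 + 768*o^2 + 112*I*o^2 - 672*I*o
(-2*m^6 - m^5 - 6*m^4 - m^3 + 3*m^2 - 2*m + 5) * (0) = 0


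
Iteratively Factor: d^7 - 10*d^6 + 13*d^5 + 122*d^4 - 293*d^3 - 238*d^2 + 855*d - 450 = (d - 1)*(d^6 - 9*d^5 + 4*d^4 + 126*d^3 - 167*d^2 - 405*d + 450) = (d - 3)*(d - 1)*(d^5 - 6*d^4 - 14*d^3 + 84*d^2 + 85*d - 150) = (d - 5)*(d - 3)*(d - 1)*(d^4 - d^3 - 19*d^2 - 11*d + 30) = (d - 5)^2*(d - 3)*(d - 1)*(d^3 + 4*d^2 + d - 6) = (d - 5)^2*(d - 3)*(d - 1)*(d + 2)*(d^2 + 2*d - 3) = (d - 5)^2*(d - 3)*(d - 1)^2*(d + 2)*(d + 3)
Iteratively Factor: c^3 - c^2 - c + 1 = (c + 1)*(c^2 - 2*c + 1) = (c - 1)*(c + 1)*(c - 1)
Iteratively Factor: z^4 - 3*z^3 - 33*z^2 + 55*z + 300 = (z + 4)*(z^3 - 7*z^2 - 5*z + 75) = (z + 3)*(z + 4)*(z^2 - 10*z + 25) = (z - 5)*(z + 3)*(z + 4)*(z - 5)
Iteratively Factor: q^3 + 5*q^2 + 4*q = (q)*(q^2 + 5*q + 4) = q*(q + 4)*(q + 1)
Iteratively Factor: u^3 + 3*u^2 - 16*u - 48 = (u + 4)*(u^2 - u - 12) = (u + 3)*(u + 4)*(u - 4)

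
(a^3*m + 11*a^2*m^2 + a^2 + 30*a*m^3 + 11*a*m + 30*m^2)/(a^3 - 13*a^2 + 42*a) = (a^3*m + 11*a^2*m^2 + a^2 + 30*a*m^3 + 11*a*m + 30*m^2)/(a*(a^2 - 13*a + 42))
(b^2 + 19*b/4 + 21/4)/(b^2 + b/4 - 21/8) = 2*(b + 3)/(2*b - 3)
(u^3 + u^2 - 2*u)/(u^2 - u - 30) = u*(-u^2 - u + 2)/(-u^2 + u + 30)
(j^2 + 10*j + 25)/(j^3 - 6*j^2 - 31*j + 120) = (j + 5)/(j^2 - 11*j + 24)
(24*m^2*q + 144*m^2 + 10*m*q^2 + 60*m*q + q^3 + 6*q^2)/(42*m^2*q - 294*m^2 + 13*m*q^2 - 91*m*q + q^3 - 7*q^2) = (4*m*q + 24*m + q^2 + 6*q)/(7*m*q - 49*m + q^2 - 7*q)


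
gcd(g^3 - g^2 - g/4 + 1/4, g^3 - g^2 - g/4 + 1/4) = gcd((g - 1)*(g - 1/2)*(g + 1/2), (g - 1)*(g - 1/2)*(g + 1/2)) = g^3 - g^2 - g/4 + 1/4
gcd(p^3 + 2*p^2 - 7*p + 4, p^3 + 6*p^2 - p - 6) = p - 1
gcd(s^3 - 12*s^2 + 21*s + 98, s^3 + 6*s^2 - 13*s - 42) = s + 2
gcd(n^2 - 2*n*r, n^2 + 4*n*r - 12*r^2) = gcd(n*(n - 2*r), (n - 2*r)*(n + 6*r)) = -n + 2*r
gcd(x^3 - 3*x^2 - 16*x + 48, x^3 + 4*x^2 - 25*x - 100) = x + 4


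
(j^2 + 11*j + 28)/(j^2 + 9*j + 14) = (j + 4)/(j + 2)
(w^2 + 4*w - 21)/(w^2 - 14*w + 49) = (w^2 + 4*w - 21)/(w^2 - 14*w + 49)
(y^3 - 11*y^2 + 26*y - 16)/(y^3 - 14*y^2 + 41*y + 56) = (y^2 - 3*y + 2)/(y^2 - 6*y - 7)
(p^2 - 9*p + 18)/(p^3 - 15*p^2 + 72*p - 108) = 1/(p - 6)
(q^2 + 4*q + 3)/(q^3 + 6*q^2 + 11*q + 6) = 1/(q + 2)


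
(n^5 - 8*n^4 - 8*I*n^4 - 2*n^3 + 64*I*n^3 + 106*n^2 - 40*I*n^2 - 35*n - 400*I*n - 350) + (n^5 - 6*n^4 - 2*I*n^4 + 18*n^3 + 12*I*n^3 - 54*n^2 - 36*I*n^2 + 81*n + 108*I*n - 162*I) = 2*n^5 - 14*n^4 - 10*I*n^4 + 16*n^3 + 76*I*n^3 + 52*n^2 - 76*I*n^2 + 46*n - 292*I*n - 350 - 162*I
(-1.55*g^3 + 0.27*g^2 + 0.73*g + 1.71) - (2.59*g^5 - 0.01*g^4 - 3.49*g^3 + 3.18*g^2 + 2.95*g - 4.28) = -2.59*g^5 + 0.01*g^4 + 1.94*g^3 - 2.91*g^2 - 2.22*g + 5.99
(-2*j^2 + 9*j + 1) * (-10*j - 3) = 20*j^3 - 84*j^2 - 37*j - 3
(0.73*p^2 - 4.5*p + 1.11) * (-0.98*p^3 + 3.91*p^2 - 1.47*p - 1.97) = -0.7154*p^5 + 7.2643*p^4 - 19.7559*p^3 + 9.517*p^2 + 7.2333*p - 2.1867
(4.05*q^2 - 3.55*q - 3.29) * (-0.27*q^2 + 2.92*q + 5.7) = -1.0935*q^4 + 12.7845*q^3 + 13.6073*q^2 - 29.8418*q - 18.753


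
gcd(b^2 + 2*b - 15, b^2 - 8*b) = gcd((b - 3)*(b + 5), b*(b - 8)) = 1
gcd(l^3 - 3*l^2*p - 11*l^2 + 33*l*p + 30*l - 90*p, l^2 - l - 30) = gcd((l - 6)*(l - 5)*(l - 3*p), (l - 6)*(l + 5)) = l - 6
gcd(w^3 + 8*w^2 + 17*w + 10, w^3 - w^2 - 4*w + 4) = w + 2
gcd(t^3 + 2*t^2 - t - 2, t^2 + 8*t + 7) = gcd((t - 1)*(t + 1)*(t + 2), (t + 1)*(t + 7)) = t + 1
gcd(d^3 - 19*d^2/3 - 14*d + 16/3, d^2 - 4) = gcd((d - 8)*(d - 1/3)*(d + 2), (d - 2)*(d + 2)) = d + 2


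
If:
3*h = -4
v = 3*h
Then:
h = -4/3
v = -4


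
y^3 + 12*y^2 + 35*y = y*(y + 5)*(y + 7)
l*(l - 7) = l^2 - 7*l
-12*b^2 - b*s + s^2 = (-4*b + s)*(3*b + s)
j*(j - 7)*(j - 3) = j^3 - 10*j^2 + 21*j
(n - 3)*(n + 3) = n^2 - 9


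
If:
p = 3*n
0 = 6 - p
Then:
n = 2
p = 6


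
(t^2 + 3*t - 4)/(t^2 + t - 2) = (t + 4)/(t + 2)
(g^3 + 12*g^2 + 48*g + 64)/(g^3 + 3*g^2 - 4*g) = (g^2 + 8*g + 16)/(g*(g - 1))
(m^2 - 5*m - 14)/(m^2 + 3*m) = (m^2 - 5*m - 14)/(m*(m + 3))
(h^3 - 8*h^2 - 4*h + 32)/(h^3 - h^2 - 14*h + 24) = (h^2 - 6*h - 16)/(h^2 + h - 12)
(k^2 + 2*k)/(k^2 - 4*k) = (k + 2)/(k - 4)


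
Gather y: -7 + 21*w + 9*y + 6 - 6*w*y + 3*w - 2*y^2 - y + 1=24*w - 2*y^2 + y*(8 - 6*w)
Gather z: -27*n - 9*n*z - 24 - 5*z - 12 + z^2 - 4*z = -27*n + z^2 + z*(-9*n - 9) - 36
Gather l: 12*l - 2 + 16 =12*l + 14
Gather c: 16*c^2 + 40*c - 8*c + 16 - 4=16*c^2 + 32*c + 12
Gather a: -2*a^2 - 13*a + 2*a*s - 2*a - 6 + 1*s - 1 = -2*a^2 + a*(2*s - 15) + s - 7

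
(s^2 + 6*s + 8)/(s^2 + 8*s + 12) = (s + 4)/(s + 6)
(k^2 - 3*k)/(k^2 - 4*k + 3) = k/(k - 1)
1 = 1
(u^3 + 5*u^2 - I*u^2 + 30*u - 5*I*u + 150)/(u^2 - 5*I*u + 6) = (u^2 + 5*u*(1 + I) + 25*I)/(u + I)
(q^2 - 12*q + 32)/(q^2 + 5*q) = (q^2 - 12*q + 32)/(q*(q + 5))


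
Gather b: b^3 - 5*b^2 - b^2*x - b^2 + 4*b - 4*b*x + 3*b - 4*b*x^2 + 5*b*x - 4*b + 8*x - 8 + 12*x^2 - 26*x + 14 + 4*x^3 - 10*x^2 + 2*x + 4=b^3 + b^2*(-x - 6) + b*(-4*x^2 + x + 3) + 4*x^3 + 2*x^2 - 16*x + 10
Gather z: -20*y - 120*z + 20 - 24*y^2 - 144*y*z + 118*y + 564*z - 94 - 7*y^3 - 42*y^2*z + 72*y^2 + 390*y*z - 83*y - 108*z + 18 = -7*y^3 + 48*y^2 + 15*y + z*(-42*y^2 + 246*y + 336) - 56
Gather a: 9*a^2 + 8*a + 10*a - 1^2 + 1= 9*a^2 + 18*a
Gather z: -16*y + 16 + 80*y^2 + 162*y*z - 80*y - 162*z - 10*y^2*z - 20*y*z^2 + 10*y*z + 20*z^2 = 80*y^2 - 96*y + z^2*(20 - 20*y) + z*(-10*y^2 + 172*y - 162) + 16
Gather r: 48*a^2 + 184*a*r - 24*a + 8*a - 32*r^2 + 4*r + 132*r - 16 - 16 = 48*a^2 - 16*a - 32*r^2 + r*(184*a + 136) - 32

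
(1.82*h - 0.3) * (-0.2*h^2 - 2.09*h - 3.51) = -0.364*h^3 - 3.7438*h^2 - 5.7612*h + 1.053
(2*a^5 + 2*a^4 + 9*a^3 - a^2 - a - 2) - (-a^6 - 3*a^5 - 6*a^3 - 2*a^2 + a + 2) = a^6 + 5*a^5 + 2*a^4 + 15*a^3 + a^2 - 2*a - 4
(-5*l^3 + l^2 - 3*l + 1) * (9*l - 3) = -45*l^4 + 24*l^3 - 30*l^2 + 18*l - 3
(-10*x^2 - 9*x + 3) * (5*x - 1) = -50*x^3 - 35*x^2 + 24*x - 3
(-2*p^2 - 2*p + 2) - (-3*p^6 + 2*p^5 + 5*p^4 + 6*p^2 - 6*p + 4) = 3*p^6 - 2*p^5 - 5*p^4 - 8*p^2 + 4*p - 2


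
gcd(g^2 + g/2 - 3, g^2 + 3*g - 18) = 1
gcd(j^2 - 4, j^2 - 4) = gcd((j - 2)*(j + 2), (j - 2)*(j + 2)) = j^2 - 4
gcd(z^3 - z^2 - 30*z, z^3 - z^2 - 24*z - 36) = z - 6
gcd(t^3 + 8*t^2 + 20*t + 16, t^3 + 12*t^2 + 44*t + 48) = t^2 + 6*t + 8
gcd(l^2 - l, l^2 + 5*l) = l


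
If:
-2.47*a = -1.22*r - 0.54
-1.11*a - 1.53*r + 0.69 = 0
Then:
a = 0.32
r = 0.22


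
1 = 1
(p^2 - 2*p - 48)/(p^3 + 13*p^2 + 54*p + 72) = (p - 8)/(p^2 + 7*p + 12)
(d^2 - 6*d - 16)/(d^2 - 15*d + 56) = (d + 2)/(d - 7)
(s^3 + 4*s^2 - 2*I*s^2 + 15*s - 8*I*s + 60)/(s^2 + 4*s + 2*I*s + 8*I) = (s^2 - 2*I*s + 15)/(s + 2*I)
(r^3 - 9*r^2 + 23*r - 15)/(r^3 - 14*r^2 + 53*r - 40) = (r - 3)/(r - 8)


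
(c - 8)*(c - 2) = c^2 - 10*c + 16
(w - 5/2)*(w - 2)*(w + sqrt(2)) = w^3 - 9*w^2/2 + sqrt(2)*w^2 - 9*sqrt(2)*w/2 + 5*w + 5*sqrt(2)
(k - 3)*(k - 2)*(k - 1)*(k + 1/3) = k^4 - 17*k^3/3 + 9*k^2 - 7*k/3 - 2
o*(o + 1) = o^2 + o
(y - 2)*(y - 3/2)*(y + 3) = y^3 - y^2/2 - 15*y/2 + 9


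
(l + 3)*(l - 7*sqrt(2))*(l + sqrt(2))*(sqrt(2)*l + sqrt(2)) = sqrt(2)*l^4 - 12*l^3 + 4*sqrt(2)*l^3 - 48*l^2 - 11*sqrt(2)*l^2 - 56*sqrt(2)*l - 36*l - 42*sqrt(2)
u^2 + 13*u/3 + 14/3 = (u + 2)*(u + 7/3)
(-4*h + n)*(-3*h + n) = 12*h^2 - 7*h*n + n^2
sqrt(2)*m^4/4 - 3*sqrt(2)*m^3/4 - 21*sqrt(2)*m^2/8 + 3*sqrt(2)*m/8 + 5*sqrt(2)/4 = (m/2 + 1)*(m - 5)*(m - sqrt(2)/2)*(sqrt(2)*m/2 + 1/2)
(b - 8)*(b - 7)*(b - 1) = b^3 - 16*b^2 + 71*b - 56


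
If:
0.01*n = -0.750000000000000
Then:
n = -75.00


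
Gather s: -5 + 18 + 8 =21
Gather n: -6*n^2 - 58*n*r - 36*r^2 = -6*n^2 - 58*n*r - 36*r^2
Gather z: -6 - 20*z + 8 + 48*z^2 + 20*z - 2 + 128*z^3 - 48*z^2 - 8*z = 128*z^3 - 8*z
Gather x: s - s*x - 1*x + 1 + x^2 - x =s + x^2 + x*(-s - 2) + 1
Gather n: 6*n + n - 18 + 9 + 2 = 7*n - 7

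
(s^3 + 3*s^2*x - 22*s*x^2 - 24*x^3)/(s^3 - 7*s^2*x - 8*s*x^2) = (-s^2 - 2*s*x + 24*x^2)/(s*(-s + 8*x))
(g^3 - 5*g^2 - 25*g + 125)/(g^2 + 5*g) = g - 10 + 25/g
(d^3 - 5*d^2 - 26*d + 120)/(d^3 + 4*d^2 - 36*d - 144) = (d^2 + d - 20)/(d^2 + 10*d + 24)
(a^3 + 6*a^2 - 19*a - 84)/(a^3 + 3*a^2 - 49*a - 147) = (a - 4)/(a - 7)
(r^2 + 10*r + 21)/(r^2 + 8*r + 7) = (r + 3)/(r + 1)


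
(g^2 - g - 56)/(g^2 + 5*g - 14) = (g - 8)/(g - 2)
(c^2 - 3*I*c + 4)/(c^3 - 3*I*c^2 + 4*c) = 1/c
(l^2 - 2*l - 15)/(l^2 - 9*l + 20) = (l + 3)/(l - 4)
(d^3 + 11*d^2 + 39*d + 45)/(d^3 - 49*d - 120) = (d + 3)/(d - 8)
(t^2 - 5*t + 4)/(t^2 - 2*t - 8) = (t - 1)/(t + 2)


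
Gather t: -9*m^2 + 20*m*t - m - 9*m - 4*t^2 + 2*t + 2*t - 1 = -9*m^2 - 10*m - 4*t^2 + t*(20*m + 4) - 1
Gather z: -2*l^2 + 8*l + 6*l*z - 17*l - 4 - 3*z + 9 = -2*l^2 - 9*l + z*(6*l - 3) + 5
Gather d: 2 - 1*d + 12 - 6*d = 14 - 7*d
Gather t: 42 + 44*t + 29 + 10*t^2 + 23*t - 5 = 10*t^2 + 67*t + 66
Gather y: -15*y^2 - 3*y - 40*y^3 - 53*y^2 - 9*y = -40*y^3 - 68*y^2 - 12*y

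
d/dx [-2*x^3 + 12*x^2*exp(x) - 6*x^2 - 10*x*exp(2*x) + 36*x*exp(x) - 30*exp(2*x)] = 12*x^2*exp(x) - 6*x^2 - 20*x*exp(2*x) + 60*x*exp(x) - 12*x - 70*exp(2*x) + 36*exp(x)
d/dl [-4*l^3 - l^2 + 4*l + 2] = -12*l^2 - 2*l + 4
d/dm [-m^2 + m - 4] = 1 - 2*m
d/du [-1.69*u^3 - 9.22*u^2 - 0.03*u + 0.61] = -5.07*u^2 - 18.44*u - 0.03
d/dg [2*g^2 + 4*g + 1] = 4*g + 4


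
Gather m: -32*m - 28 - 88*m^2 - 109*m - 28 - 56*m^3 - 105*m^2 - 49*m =-56*m^3 - 193*m^2 - 190*m - 56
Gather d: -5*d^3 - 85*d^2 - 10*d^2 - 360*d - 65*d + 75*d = -5*d^3 - 95*d^2 - 350*d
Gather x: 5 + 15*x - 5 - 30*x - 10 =-15*x - 10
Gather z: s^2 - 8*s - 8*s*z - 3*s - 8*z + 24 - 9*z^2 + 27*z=s^2 - 11*s - 9*z^2 + z*(19 - 8*s) + 24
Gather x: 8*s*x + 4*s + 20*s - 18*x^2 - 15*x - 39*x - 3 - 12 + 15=24*s - 18*x^2 + x*(8*s - 54)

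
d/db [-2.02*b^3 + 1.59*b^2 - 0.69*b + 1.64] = -6.06*b^2 + 3.18*b - 0.69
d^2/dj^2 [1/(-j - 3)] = -2/(j + 3)^3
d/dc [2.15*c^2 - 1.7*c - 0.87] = 4.3*c - 1.7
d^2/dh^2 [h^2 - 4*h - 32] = 2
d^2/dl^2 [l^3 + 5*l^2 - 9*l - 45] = 6*l + 10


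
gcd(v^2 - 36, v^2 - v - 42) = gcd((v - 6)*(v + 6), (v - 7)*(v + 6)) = v + 6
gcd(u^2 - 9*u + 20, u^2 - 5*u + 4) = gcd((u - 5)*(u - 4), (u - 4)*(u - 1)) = u - 4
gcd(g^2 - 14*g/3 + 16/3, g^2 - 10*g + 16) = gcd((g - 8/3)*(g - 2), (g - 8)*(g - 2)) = g - 2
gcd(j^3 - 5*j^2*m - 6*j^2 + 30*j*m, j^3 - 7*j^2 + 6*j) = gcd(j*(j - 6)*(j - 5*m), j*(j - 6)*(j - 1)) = j^2 - 6*j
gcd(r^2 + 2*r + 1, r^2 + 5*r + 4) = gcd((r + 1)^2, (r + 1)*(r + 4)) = r + 1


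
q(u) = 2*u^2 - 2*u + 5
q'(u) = 4*u - 2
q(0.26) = 4.62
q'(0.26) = -0.96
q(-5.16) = 68.57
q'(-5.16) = -22.64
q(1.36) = 5.98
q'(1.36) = 3.44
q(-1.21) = 10.35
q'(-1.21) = -6.84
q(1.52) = 6.58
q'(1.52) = 4.08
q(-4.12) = 47.19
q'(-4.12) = -18.48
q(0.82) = 4.70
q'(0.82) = 1.28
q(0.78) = 4.66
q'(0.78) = 1.12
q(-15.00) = 485.00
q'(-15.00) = -62.00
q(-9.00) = 185.00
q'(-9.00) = -38.00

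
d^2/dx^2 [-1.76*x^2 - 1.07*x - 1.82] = -3.52000000000000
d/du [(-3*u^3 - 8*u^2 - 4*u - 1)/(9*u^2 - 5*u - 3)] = (-27*u^4 + 30*u^3 + 103*u^2 + 66*u + 7)/(81*u^4 - 90*u^3 - 29*u^2 + 30*u + 9)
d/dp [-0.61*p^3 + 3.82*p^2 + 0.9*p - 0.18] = -1.83*p^2 + 7.64*p + 0.9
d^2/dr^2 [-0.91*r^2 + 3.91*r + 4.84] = -1.82000000000000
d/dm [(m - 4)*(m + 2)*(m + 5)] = 3*m^2 + 6*m - 18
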